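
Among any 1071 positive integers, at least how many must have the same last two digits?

11

There are 100 possible two-digit endings, which serve as the pigeonholes.
If each of the 100 possible two-digit endings held at most 10, the total would be at most 100 × 10 = 1000 < 1071, a contradiction.
So at least one holds ⌈1071/100⌉ = 11.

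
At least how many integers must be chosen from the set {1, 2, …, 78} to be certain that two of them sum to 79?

Partition {1, …, 78} into 39 pairs: {1,78}, {2,77}, …, {39,40}.
Choosing 39 integers — say the integers 1 through 39 — takes one from each pair and avoids the property.
Choosing 40 forces two into the same pair by pigeonhole, and those sum to 79. So 40.

40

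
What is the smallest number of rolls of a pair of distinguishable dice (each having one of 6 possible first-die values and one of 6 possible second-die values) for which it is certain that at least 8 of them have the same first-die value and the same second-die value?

253

There are 6 × 6 = 36 (first-die value, second-die value) combinations acting as pigeonholes.
With 36 × 7 = 252 rolls of a pair of distinguishable dice we could place exactly 7 in each, with no (first-die value, second-die value) pair reaching 8.
One more forces some (first-die value, second-die value) pair to hold 8, so 252 + 1 = 253.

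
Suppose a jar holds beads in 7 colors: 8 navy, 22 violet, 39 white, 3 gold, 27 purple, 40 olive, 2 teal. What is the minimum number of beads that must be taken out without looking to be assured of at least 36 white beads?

To avoid white beads as long as possible, exhaust the other 6 colors first.
The worst case draws every non-white bead first: 8 + 22 + 3 + 27 + 40 + 2 = 102.
The next 36 draws are then forced to be white, giving 102 + 36 = 138.

138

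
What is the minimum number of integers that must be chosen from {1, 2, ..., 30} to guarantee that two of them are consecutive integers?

Partition {1, …, 30} into 15 pairs: {1,2}, {3,4}, …, {29,30}.
Choosing 15 integers — say the 15 even numbers 2, 4, …, 30 — takes one from each pair and avoids the property.
Choosing 16 forces two into the same pair by pigeonhole, and those are consecutive. So 16.

16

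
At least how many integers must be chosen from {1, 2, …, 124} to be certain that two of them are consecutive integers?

63

Partition {1, …, 124} into 62 pairs: {1,2}, {3,4}, …, {123,124}.
Choosing 62 integers — say the 62 even numbers 2, 4, …, 124 — takes one from each pair and avoids the property.
Choosing 63 forces two into the same pair by pigeonhole, and those are consecutive. So 63.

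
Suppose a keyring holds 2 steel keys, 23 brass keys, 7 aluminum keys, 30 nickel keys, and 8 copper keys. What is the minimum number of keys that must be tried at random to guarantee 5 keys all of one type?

19

In the worst case we take at most 4 of each type, but all 2 steel (fewer than 4), giving 2 + 4 + 4 + 4 + 4 = 18.
One more key then forces some type to 5, so 18 + 1 = 19.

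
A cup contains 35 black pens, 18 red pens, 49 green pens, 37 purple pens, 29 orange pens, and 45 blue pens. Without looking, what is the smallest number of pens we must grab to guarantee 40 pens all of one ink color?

In the worst case we take at most 39 of each ink color, but all 35 black, all 18 red, all 37 purple, and all 29 orange (fewer than 39), giving 35 + 18 + 39 + 37 + 29 + 39 = 197.
One more pen then forces some ink color to 40, so 197 + 1 = 198.

198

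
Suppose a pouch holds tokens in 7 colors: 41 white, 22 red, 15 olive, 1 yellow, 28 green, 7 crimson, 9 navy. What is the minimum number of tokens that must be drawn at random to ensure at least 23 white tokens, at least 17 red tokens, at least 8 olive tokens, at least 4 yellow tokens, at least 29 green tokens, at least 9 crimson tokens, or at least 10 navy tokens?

Each of the 7 colors has its own threshold; avoid all of them simultaneously.
The worst case stops just short of every target: 22 white, 16 red, 7 olive, all 1 yellow, 28 green, all 7 crimson, 9 navy — 22 + 16 + 7 + 1 + 28 + 7 + 9 = 90 tokens.
One more token must push some color to its target, so 90 + 1 = 91.

91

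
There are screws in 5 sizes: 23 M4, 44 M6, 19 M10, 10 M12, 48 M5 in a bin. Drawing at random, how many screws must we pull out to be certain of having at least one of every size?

The hardest size to obtain is M12: we could draw every other screw first — 144 − 10 = 134 screws — without a single M12 one.
The next draw must be M12, so 134 + 1 = 135.

135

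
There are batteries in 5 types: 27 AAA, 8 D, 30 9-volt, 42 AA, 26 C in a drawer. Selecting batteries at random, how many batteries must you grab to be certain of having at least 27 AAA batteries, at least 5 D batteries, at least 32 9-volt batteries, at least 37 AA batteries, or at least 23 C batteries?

The worst case stops just short of every target: 26 AAA, 4 D, all 30 9-volt, 36 AA, 22 C — 26 + 4 + 30 + 36 + 22 = 118 batteries.
One more battery must push some type to its target, so 118 + 1 = 119.

119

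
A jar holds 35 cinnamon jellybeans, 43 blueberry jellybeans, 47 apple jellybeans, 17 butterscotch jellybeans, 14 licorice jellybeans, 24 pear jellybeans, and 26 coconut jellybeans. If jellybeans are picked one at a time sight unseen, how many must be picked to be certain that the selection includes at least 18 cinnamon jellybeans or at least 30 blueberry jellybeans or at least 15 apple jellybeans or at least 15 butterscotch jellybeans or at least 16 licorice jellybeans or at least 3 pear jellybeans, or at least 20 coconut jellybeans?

110

The worst case stops just short of every target: 17 cinnamon, 29 blueberry, 14 apple, 14 butterscotch, all 14 licorice, 2 pear, 19 coconut — 17 + 29 + 14 + 14 + 14 + 2 + 19 = 109 jellybeans.
One more jellybean must push some flavor to its target, so 109 + 1 = 110.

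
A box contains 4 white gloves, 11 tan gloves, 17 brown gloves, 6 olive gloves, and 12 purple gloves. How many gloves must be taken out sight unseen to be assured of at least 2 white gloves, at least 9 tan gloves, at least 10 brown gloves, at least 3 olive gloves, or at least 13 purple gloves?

The worst case stops just short of every target: 1 white, 8 tan, 9 brown, 2 olive, 12 purple — 1 + 8 + 9 + 2 + 12 = 32 gloves.
One more glove must push some color to its target, so 32 + 1 = 33.

33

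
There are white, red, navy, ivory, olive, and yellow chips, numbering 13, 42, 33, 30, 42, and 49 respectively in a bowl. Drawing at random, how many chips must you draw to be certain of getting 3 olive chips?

170

The worst case draws every non-olive chip first: 13 + 42 + 33 + 30 + 49 = 167.
The next 3 draws are then forced to be olive, giving 167 + 3 = 170.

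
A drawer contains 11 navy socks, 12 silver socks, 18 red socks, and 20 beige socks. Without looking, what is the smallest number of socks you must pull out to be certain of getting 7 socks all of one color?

25

Treat the 4 colors as pigeonholes.
The worst case takes 6 socks of each color without reaching 7 of any: 4 × 6 = 24.
The next sock must bring some color to 7, so 24 + 1 = 25.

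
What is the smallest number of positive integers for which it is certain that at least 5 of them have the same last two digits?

401

There are 100 possible two-digit endings acting as pigeonholes.
With 100 × 4 = 400 positive integers we could place exactly 4 in each, with no class reaching 5.
One more forces some class to hold 5, so 400 + 1 = 401.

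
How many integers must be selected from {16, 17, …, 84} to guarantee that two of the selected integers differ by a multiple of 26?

Group the integers by remainder mod 26; there are 26 residue classes, each nonempty in this range.
Choosing one from each class (26 integers) avoids any shared remainder.
One more choice must repeat a class, so two differ by a multiple of 26. Hence 26 + 1 = 27.

27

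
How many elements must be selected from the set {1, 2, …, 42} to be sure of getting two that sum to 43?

Partition {1, …, 42} into 21 pairs: {1,42}, {2,41}, …, {21,22}.
Choosing 21 integers — say the integers 1 through 21 — takes one from each pair and avoids the property.
Choosing 22 forces two into the same pair by pigeonhole, and those sum to 43. So 22.

22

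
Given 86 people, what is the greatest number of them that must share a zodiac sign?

There are 12 zodiac signs, which serve as the pigeonholes.
If each of the 12 zodiac signs held at most 7, the total would be at most 12 × 7 = 84 < 86, a contradiction.
So at least one holds ⌈86/12⌉ = 8.

8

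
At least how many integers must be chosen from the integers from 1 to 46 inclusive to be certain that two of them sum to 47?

Partition {1, …, 46} into 23 pairs: {1,46}, {2,45}, …, {23,24}.
Choosing 23 integers — say the integers 1 through 23 — takes one from each pair and avoids the property.
Choosing 24 forces two into the same pair by pigeonhole, and those sum to 47. So 24.

24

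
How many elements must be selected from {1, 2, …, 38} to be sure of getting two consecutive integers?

Partition {1, …, 38} into 19 pairs: {1,2}, {3,4}, …, {37,38}.
Choosing 19 integers — say the 19 even numbers 2, 4, …, 38 — takes one from each pair and avoids the property.
Choosing 20 forces two into the same pair by pigeonhole, and those are consecutive. So 20.

20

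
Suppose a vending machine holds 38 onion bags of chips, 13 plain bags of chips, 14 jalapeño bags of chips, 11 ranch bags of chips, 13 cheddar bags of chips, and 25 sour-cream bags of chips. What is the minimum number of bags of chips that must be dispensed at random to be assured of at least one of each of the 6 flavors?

The hardest flavor to obtain is ranch: we could draw every other bag of chips first — 114 − 11 = 103 bags of chips — without a single ranch one.
The next draw must be ranch, so 103 + 1 = 104.

104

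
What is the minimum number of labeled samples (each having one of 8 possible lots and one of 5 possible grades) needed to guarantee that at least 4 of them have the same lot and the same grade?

121

There are 8 × 5 = 40 (lot, grade) combinations acting as pigeonholes.
With 40 × 3 = 120 labeled samples we could place exactly 3 in each, with no (lot, grade) pair reaching 4.
One more forces some (lot, grade) pair to hold 4, so 120 + 1 = 121.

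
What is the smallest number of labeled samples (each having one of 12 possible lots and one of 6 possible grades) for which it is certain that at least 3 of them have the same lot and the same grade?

There are 12 × 6 = 72 (lot, grade) combinations acting as pigeonholes.
With 72 × 2 = 144 labeled samples we could place exactly 2 in each, with no (lot, grade) pair reaching 3.
One more forces some (lot, grade) pair to hold 3, so 144 + 1 = 145.

145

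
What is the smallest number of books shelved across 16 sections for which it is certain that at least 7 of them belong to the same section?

97

There are 16 sections acting as pigeonholes.
With 16 × 6 = 96 books we could place exactly 6 in each, with no class reaching 7.
One more forces some class to hold 7, so 96 + 1 = 97.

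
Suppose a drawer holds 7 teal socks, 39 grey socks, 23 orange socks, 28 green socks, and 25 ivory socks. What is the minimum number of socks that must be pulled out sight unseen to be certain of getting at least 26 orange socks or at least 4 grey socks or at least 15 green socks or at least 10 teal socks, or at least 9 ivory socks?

56

Each of the 5 colors has its own threshold; avoid all of them simultaneously.
The worst case stops just short of every target: all 7 teal, 3 grey, all 23 orange, 14 green, 8 ivory — 7 + 3 + 23 + 14 + 8 = 55 socks.
One more sock must push some color to its target, so 55 + 1 = 56.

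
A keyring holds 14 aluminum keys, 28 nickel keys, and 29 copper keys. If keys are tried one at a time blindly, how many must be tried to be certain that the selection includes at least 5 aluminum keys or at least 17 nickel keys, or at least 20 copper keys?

40

The worst case stops just short of every target: 4 aluminum, 16 nickel, 19 copper — 4 + 16 + 19 = 39 keys.
One more key must push some type to its target, so 39 + 1 = 40.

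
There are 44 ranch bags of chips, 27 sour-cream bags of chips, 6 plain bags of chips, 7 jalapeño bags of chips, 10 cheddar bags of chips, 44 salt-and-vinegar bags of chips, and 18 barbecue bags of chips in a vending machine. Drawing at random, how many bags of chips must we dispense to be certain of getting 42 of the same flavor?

151

Treat the 7 flavors as pigeonholes.
In the worst case we take at most 41 of each flavor, but all 27 sour-cream, all 6 plain, all 7 jalapeño, all 10 cheddar, and all 18 barbecue (fewer than 41), giving 41 + 27 + 6 + 7 + 10 + 41 + 18 = 150.
One more bag of chips then forces some flavor to 42, so 150 + 1 = 151.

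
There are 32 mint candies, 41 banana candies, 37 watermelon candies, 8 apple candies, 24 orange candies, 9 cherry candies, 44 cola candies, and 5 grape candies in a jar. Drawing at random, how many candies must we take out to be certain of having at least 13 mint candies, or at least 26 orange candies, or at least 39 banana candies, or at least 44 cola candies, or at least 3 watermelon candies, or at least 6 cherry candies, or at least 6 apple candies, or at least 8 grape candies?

The worst case stops just short of every target: 12 mint, 38 banana, 2 watermelon, 5 apple, all 24 orange, 5 cherry, 43 cola, all 5 grape — 12 + 38 + 2 + 5 + 24 + 5 + 43 + 5 = 134 candies.
One more candy must push some flavor to its target, so 134 + 1 = 135.

135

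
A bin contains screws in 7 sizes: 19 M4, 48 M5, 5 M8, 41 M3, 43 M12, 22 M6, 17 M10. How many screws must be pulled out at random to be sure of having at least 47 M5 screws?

194

To avoid M5 screws as long as possible, exhaust the other 6 sizes first.
The worst case draws every non-M5 screw first: 19 + 5 + 41 + 43 + 22 + 17 = 147.
The next 47 draws are then forced to be M5, giving 147 + 47 = 194.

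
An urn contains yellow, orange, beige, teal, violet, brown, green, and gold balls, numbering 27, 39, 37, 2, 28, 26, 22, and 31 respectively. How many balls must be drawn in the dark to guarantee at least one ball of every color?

211

The hardest color to obtain is teal: we could draw every other ball first — 212 − 2 = 210 balls — without a single teal one.
The next draw must be teal, so 210 + 1 = 211.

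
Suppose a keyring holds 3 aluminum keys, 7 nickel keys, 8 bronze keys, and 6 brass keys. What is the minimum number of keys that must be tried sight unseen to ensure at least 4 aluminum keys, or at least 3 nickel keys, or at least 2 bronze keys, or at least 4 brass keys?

The worst case stops just short of every target: 3 aluminum, 2 nickel, 1 bronze, 3 brass — 3 + 2 + 1 + 3 = 9 keys.
One more key must push some type to its target, so 9 + 1 = 10.

10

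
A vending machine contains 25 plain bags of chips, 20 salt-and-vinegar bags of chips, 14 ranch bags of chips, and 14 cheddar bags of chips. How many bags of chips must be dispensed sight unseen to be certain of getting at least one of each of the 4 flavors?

60

The hardest flavor to obtain is ranch: we could draw every other bag of chips first — 73 − 14 = 59 bags of chips — without a single ranch one.
The next draw must be ranch, so 59 + 1 = 60.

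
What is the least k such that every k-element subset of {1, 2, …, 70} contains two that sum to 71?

36

Partition {1, …, 70} into 35 pairs: {1,70}, {2,69}, …, {35,36}.
Choosing 35 integers — say the integers 1 through 35 — takes one from each pair and avoids the property.
Choosing 36 forces two into the same pair by pigeonhole, and those sum to 71. So 36.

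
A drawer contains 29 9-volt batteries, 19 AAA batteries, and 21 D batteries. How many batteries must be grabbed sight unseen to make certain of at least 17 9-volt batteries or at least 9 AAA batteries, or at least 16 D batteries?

The worst case stops just short of every target: 16 9-volt, 8 AAA, 15 D — 16 + 8 + 15 = 39 batteries.
One more battery must push some type to its target, so 39 + 1 = 40.

40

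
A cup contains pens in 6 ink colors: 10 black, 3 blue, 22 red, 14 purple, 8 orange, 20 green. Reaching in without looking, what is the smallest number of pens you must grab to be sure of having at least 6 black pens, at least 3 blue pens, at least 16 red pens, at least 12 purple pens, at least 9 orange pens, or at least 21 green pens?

62

The worst case stops just short of every target: 5 black, 2 blue, 15 red, 11 purple, 8 orange, 20 green — 5 + 2 + 15 + 11 + 8 + 20 = 61 pens.
One more pen must push some ink color to its target, so 61 + 1 = 62.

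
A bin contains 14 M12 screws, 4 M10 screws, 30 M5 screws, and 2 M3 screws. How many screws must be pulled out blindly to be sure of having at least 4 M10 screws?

To avoid M10 screws as long as possible, exhaust the other 3 sizes first.
The worst case draws every non-M10 screw first: 14 + 30 + 2 = 46.
The next 4 draws are then forced to be M10, giving 46 + 4 = 50.

50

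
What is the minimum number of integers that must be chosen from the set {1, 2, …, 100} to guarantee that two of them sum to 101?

Partition {1, …, 100} into 50 pairs: {1,100}, {2,99}, …, {50,51}.
Choosing 50 integers — say the integers 1 through 50 — takes one from each pair and avoids the property.
Choosing 51 forces two into the same pair by pigeonhole, and those sum to 101. So 51.

51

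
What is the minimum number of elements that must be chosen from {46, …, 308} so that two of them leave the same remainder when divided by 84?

85

Use the pigeonhole principle on residue classes: group the integers by remainder mod 84; there are 84 residue classes, each nonempty in this range.
Choosing one from each class (84 integers) avoids any shared remainder.
One more choice must repeat a class, so two differ by a multiple of 84. Hence 84 + 1 = 85.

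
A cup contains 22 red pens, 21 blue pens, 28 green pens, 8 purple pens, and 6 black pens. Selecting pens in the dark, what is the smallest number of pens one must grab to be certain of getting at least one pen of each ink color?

80

The hardest ink color to obtain is black: we could draw every other pen first — 85 − 6 = 79 pens — without a single black one.
The next draw must be black, so 79 + 1 = 80.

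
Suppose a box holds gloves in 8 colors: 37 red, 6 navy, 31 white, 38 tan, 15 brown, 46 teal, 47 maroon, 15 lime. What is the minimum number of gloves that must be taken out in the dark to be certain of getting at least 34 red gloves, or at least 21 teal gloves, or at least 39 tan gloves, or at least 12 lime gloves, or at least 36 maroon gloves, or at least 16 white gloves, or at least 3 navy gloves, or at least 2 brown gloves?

Each of the 8 colors has its own threshold; avoid all of them simultaneously.
The worst case stops just short of every target: 33 red, 2 navy, 15 white, 38 tan, 1 brown, 20 teal, 35 maroon, 11 lime — 33 + 2 + 15 + 38 + 1 + 20 + 35 + 11 = 155 gloves.
One more glove must push some color to its target, so 155 + 1 = 156.

156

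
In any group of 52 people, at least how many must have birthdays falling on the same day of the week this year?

8

There are 7 days of the week, which serve as the pigeonholes.
If each of the 7 days of the week held at most 7, the total would be at most 7 × 7 = 49 < 52, a contradiction.
So at least one holds ⌈52/7⌉ = 8.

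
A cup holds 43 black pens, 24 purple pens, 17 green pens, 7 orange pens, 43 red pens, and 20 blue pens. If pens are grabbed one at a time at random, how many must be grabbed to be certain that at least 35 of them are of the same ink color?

137

In the worst case we take at most 34 of each ink color, but all 24 purple, all 17 green, all 7 orange, and all 20 blue (fewer than 34), giving 34 + 24 + 17 + 7 + 34 + 20 = 136.
One more pen then forces some ink color to 35, so 136 + 1 = 137.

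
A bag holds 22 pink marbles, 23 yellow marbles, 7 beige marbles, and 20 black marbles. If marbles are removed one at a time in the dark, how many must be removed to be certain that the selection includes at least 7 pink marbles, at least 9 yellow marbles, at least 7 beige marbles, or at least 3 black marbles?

23

The worst case stops just short of every target: 6 pink, 8 yellow, 6 beige, 2 black — 6 + 8 + 6 + 2 = 22 marbles.
One more marble must push some color to its target, so 22 + 1 = 23.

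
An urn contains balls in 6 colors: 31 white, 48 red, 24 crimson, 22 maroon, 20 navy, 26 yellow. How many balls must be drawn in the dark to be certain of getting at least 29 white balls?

To avoid white balls as long as possible, exhaust the other 5 colors first.
The worst case draws every non-white ball first: 48 + 24 + 22 + 20 + 26 = 140.
The next 29 draws are then forced to be white, giving 140 + 29 = 169.

169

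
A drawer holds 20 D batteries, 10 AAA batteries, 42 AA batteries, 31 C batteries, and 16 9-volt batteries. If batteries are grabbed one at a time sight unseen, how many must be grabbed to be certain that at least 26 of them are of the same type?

Treat the 5 types as pigeonholes.
In the worst case we take at most 25 of each type, but all 20 D, all 10 AAA, and all 16 9-volt (fewer than 25), giving 20 + 10 + 25 + 25 + 16 = 96.
One more battery then forces some type to 26, so 96 + 1 = 97.

97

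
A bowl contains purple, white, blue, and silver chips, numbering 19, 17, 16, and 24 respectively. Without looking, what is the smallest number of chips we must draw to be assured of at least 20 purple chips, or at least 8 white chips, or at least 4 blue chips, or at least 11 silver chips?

40

The worst case stops just short of every target: 19 purple, 7 white, 3 blue, 10 silver — 19 + 7 + 3 + 10 = 39 chips.
One more chip must push some color to its target, so 39 + 1 = 40.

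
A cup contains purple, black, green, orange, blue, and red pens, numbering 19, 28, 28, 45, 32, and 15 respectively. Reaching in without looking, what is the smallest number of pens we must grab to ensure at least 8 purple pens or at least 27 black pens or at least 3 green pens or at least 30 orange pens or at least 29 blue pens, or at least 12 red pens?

Each of the 6 ink colors has its own threshold; avoid all of them simultaneously.
The worst case stops just short of every target: 7 purple, 26 black, 2 green, 29 orange, 28 blue, 11 red — 7 + 26 + 2 + 29 + 28 + 11 = 103 pens.
One more pen must push some ink color to its target, so 103 + 1 = 104.

104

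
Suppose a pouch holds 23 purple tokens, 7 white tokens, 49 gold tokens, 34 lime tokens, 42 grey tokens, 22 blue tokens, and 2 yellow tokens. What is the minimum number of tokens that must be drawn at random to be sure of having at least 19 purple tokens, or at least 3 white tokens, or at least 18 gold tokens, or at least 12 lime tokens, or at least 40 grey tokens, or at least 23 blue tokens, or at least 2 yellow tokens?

111

Each of the 7 colors has its own threshold; avoid all of them simultaneously.
The worst case stops just short of every target: 18 purple, 2 white, 17 gold, 11 lime, 39 grey, 22 blue, 1 yellow — 18 + 2 + 17 + 11 + 39 + 22 + 1 = 110 tokens.
One more token must push some color to its target, so 110 + 1 = 111.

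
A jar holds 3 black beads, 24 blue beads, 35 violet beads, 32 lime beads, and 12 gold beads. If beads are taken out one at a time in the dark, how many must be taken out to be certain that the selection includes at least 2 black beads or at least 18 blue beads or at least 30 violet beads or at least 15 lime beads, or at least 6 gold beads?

67

The worst case stops just short of every target: 1 black, 17 blue, 29 violet, 14 lime, 5 gold — 1 + 17 + 29 + 14 + 5 = 66 beads.
One more bead must push some color to its target, so 66 + 1 = 67.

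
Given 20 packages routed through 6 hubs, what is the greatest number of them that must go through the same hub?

4

If each of the 6 hubs held at most 3, the total would be at most 6 × 3 = 18 < 20, a contradiction.
So at least one holds ⌈20/6⌉ = 4.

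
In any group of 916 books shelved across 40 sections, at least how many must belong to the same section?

If each of the 40 sections held at most 22, the total would be at most 40 × 22 = 880 < 916, a contradiction.
So at least one holds ⌈916/40⌉ = 23.

23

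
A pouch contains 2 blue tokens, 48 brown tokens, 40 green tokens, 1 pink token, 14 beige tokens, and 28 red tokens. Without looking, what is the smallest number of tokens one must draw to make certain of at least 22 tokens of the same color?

In the worst case we take at most 21 of each color, but all 2 blue, all 1 pink, and all 14 beige (fewer than 21), giving 2 + 21 + 21 + 1 + 14 + 21 = 80.
One more token then forces some color to 22, so 80 + 1 = 81.

81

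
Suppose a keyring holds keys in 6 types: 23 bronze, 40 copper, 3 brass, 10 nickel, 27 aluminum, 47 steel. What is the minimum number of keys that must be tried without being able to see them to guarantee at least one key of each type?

148

The hardest type to obtain is brass: we could draw every other key first — 150 − 3 = 147 keys — without a single brass one.
The next draw must be brass, so 147 + 1 = 148.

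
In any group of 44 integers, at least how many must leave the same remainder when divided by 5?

9

The 44 integers fall into 5 residue classes modulo 5.
If each of the 5 residue classes modulo 5 held at most 8, the total would be at most 5 × 8 = 40 < 44, a contradiction.
So at least one holds ⌈44/5⌉ = 9.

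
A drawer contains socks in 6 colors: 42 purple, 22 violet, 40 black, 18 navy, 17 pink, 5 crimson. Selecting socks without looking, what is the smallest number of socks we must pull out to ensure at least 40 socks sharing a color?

141

In the worst case we take at most 39 of each color, but all 22 violet, all 18 navy, all 17 pink, and all 5 crimson (fewer than 39), giving 39 + 22 + 39 + 18 + 17 + 5 = 140.
One more sock then forces some color to 40, so 140 + 1 = 141.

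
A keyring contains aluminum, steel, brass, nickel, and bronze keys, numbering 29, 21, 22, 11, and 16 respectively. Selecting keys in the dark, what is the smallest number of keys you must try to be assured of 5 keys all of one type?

21

Treat the 5 types as pigeonholes.
The worst case takes 4 keys of each type without reaching 5 of any: 5 × 4 = 20.
The next key must bring some type to 5, so 20 + 1 = 21.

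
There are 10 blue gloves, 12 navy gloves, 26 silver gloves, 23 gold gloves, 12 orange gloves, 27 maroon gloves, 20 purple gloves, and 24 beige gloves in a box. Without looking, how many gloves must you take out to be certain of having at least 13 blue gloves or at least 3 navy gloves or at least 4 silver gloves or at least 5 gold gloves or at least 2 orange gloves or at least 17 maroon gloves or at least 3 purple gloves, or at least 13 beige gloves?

51

The worst case stops just short of every target: all 10 blue, 2 navy, 3 silver, 4 gold, 1 orange, 16 maroon, 2 purple, 12 beige — 10 + 2 + 3 + 4 + 1 + 16 + 2 + 12 = 50 gloves.
One more glove must push some color to its target, so 50 + 1 = 51.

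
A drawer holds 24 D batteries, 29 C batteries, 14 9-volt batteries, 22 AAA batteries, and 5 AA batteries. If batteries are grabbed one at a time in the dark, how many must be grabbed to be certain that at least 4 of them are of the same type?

Treat the 5 types as pigeonholes.
The worst case takes 3 batteries of each type without reaching 4 of any: 5 × 3 = 15.
The next battery must bring some type to 4, so 15 + 1 = 16.

16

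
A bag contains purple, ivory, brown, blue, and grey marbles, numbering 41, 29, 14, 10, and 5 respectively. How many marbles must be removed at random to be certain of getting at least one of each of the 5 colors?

The hardest color to obtain is grey: we could draw every other marble first — 99 − 5 = 94 marbles — without a single grey one.
The next draw must be grey, so 94 + 1 = 95.

95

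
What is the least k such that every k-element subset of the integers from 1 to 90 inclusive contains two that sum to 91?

Partition {1, …, 90} into 45 pairs: {1,90}, {2,89}, …, {45,46}.
Choosing 45 integers — say the integers 1 through 45 — takes one from each pair and avoids the property.
Choosing 46 forces two into the same pair by pigeonhole, and those sum to 91. So 46.

46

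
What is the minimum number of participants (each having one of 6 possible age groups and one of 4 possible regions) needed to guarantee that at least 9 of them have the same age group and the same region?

193

There are 6 × 4 = 24 (age group, region) combinations acting as pigeonholes.
With 24 × 8 = 192 participants we could place exactly 8 in each, with no (age group, region) pair reaching 9.
One more forces some (age group, region) pair to hold 9, so 192 + 1 = 193.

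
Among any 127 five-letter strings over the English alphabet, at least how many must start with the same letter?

5

If each of the 26 possible first letters held at most 4, the total would be at most 26 × 4 = 104 < 127, a contradiction.
So at least one holds ⌈127/26⌉ = 5.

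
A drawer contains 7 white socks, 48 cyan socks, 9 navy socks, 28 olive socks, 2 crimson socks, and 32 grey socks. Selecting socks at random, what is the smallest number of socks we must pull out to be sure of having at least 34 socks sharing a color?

In the worst case we take at most 33 of each color, but all 7 white, all 9 navy, all 28 olive, all 2 crimson, and all 32 grey (fewer than 33), giving 7 + 33 + 9 + 28 + 2 + 32 = 111.
One more sock then forces some color to 34, so 111 + 1 = 112.

112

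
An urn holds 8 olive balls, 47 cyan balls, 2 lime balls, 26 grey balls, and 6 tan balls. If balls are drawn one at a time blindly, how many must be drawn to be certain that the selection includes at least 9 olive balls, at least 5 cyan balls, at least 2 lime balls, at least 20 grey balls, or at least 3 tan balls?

The worst case stops just short of every target: 8 olive, 4 cyan, 1 lime, 19 grey, 2 tan — 8 + 4 + 1 + 19 + 2 = 34 balls.
One more ball must push some color to its target, so 34 + 1 = 35.

35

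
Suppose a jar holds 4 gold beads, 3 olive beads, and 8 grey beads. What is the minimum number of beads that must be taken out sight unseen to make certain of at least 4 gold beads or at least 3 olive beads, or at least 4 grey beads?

Each of the 3 colors has its own threshold; avoid all of them simultaneously.
The worst case stops just short of every target: 3 gold, 2 olive, 3 grey — 3 + 2 + 3 = 8 beads.
One more bead must push some color to its target, so 8 + 1 = 9.

9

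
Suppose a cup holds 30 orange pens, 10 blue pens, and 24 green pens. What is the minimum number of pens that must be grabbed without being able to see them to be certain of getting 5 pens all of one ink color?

13

The worst case takes 4 pens of each ink color without reaching 5 of any: 3 × 4 = 12.
The next pen must bring some ink color to 5, so 12 + 1 = 13.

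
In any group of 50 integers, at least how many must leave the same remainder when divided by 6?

9

If each of the 6 residue classes modulo 6 held at most 8, the total would be at most 6 × 8 = 48 < 50, a contradiction.
So at least one holds ⌈50/6⌉ = 9.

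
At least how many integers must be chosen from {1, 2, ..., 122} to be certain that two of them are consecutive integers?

Partition {1, …, 122} into 61 pairs: {1,2}, {3,4}, …, {121,122}.
Choosing 61 integers — say the 61 even numbers 2, 4, …, 122 — takes one from each pair and avoids the property.
Choosing 62 forces two into the same pair by pigeonhole, and those are consecutive. So 62.

62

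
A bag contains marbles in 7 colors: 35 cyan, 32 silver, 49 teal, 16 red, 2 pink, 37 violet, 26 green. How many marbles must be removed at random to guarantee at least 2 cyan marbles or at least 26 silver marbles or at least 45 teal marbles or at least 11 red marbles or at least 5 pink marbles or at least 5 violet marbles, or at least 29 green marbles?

The worst case stops just short of every target: 1 cyan, 25 silver, 44 teal, 10 red, all 2 pink, 4 violet, all 26 green — 1 + 25 + 44 + 10 + 2 + 4 + 26 = 112 marbles.
One more marble must push some color to its target, so 112 + 1 = 113.

113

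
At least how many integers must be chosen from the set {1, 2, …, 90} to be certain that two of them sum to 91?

Partition {1, …, 90} into 45 pairs: {1,90}, {2,89}, …, {45,46}.
Choosing 45 integers — say the integers 1 through 45 — takes one from each pair and avoids the property.
Choosing 46 forces two into the same pair by pigeonhole, and those sum to 91. So 46.

46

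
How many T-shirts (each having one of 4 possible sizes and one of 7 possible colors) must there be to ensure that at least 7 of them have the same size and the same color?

169

There are 4 × 7 = 28 (size, color) combinations acting as pigeonholes.
With 28 × 6 = 168 T-shirts we could place exactly 6 in each, with no (size, color) pair reaching 7.
One more forces some (size, color) pair to hold 7, so 168 + 1 = 169.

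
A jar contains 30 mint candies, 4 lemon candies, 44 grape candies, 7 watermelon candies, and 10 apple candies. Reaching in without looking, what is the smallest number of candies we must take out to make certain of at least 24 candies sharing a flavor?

Treat the 5 flavors as pigeonholes.
In the worst case we take at most 23 of each flavor, but all 4 lemon, all 7 watermelon, and all 10 apple (fewer than 23), giving 23 + 4 + 23 + 7 + 10 = 67.
One more candy then forces some flavor to 24, so 67 + 1 = 68.

68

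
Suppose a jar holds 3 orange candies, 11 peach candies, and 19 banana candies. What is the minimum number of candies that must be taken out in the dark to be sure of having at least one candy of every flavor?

31

The hardest flavor to obtain is orange: we could draw every other candy first — 33 − 3 = 30 candies — without a single orange one.
The next draw must be orange, so 30 + 1 = 31.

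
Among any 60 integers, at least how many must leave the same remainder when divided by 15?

4

If each of the 15 residue classes modulo 15 held at most 3, the total would be at most 15 × 3 = 45 < 60, a contradiction.
So at least one holds ⌈60/15⌉ = 4.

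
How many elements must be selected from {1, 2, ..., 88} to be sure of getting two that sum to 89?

Partition {1, …, 88} into 44 pairs: {1,88}, {2,87}, …, {44,45}.
Choosing 44 integers — say the integers 1 through 44 — takes one from each pair and avoids the property.
Choosing 45 forces two into the same pair by pigeonhole, and those sum to 89. So 45.

45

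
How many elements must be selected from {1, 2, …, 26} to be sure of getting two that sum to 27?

Partition {1, …, 26} into 13 pairs: {1,26}, {2,25}, …, {13,14}.
Choosing 13 integers — say the integers 1 through 13 — takes one from each pair and avoids the property.
Choosing 14 forces two into the same pair by pigeonhole, and those sum to 27. So 14.

14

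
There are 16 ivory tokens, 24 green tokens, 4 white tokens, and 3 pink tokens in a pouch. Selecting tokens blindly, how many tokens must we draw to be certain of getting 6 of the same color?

In the worst case we take at most 5 of each color, but all 4 white and all 3 pink (fewer than 5), giving 5 + 5 + 4 + 3 = 17.
One more token then forces some color to 6, so 17 + 1 = 18.

18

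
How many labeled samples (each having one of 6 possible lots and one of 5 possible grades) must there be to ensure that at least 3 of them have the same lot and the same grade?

There are 6 × 5 = 30 (lot, grade) combinations acting as pigeonholes.
With 30 × 2 = 60 labeled samples we could place exactly 2 in each, with no (lot, grade) pair reaching 3.
One more forces some (lot, grade) pair to hold 3, so 60 + 1 = 61.

61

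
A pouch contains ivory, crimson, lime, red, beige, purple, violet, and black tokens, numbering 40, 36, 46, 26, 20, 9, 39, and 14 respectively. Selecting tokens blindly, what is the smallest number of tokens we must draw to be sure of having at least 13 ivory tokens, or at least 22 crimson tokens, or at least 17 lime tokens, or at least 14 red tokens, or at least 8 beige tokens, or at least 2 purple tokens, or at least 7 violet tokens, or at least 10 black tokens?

Each of the 8 colors has its own threshold; avoid all of them simultaneously.
The worst case stops just short of every target: 12 ivory, 21 crimson, 16 lime, 13 red, 7 beige, 1 purple, 6 violet, 9 black — 12 + 21 + 16 + 13 + 7 + 1 + 6 + 9 = 85 tokens.
One more token must push some color to its target, so 85 + 1 = 86.

86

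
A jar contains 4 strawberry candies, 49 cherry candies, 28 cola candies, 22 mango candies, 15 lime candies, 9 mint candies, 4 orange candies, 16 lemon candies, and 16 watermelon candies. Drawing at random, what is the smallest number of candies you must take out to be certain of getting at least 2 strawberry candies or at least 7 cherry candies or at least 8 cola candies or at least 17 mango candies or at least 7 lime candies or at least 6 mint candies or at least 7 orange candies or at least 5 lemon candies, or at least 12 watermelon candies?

Each of the 9 flavors has its own threshold; avoid all of them simultaneously.
The worst case stops just short of every target: 1 strawberry, 6 cherry, 7 cola, 16 mango, 6 lime, 5 mint, all 4 orange, 4 lemon, 11 watermelon — 1 + 6 + 7 + 16 + 6 + 5 + 4 + 4 + 11 = 60 candies.
One more candy must push some flavor to its target, so 60 + 1 = 61.

61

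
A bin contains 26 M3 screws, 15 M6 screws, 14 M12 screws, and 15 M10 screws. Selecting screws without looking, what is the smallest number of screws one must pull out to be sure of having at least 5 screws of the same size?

17

Treat the 4 sizes as pigeonholes.
The worst case takes 4 screws of each size without reaching 5 of any: 4 × 4 = 16.
The next screw must bring some size to 5, so 16 + 1 = 17.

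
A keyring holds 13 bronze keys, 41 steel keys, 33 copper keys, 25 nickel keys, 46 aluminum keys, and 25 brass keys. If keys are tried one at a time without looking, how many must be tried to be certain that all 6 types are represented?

171

The hardest type to obtain is bronze: we could draw every other key first — 183 − 13 = 170 keys — without a single bronze one.
The next draw must be bronze, so 170 + 1 = 171.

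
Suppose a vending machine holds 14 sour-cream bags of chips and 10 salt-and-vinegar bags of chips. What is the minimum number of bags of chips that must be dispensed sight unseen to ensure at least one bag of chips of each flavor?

The hardest flavor to obtain is salt-and-vinegar: we could draw every other bag of chips first — 24 − 10 = 14 bags of chips — without a single salt-and-vinegar one.
The next draw must be salt-and-vinegar, so 14 + 1 = 15.

15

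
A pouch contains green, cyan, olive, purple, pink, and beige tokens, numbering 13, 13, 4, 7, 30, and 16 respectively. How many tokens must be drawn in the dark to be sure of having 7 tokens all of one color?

35

In the worst case we take at most 6 of each color, but all 4 olive (fewer than 6), giving 6 + 6 + 4 + 6 + 6 + 6 = 34.
One more token then forces some color to 7, so 34 + 1 = 35.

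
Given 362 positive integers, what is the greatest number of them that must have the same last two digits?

There are 100 possible two-digit endings, which serve as the pigeonholes.
If each of the 100 possible two-digit endings held at most 3, the total would be at most 100 × 3 = 300 < 362, a contradiction.
So at least one holds ⌈362/100⌉ = 4.

4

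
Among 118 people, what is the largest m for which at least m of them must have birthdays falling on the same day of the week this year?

The 118 people fall into 7 days of the week.
If each of the 7 days of the week held at most 16, the total would be at most 7 × 16 = 112 < 118, a contradiction.
So at least one holds ⌈118/7⌉ = 17.

17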